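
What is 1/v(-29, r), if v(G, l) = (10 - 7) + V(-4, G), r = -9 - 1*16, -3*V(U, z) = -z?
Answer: -3/20 ≈ -0.15000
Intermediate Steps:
V(U, z) = z/3 (V(U, z) = -(-1)*z/3 = z/3)
r = -25 (r = -9 - 16 = -25)
v(G, l) = 3 + G/3 (v(G, l) = (10 - 7) + G/3 = 3 + G/3)
1/v(-29, r) = 1/(3 + (1/3)*(-29)) = 1/(3 - 29/3) = 1/(-20/3) = -3/20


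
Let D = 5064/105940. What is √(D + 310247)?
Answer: 13*√1287718418465/26485 ≈ 557.00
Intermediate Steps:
D = 1266/26485 (D = 5064*(1/105940) = 1266/26485 ≈ 0.047801)
√(D + 310247) = √(1266/26485 + 310247) = √(8216893061/26485) = 13*√1287718418465/26485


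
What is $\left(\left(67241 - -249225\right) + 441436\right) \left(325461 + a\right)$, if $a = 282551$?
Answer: $460813510824$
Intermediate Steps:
$\left(\left(67241 - -249225\right) + 441436\right) \left(325461 + a\right) = \left(\left(67241 - -249225\right) + 441436\right) \left(325461 + 282551\right) = \left(\left(67241 + 249225\right) + 441436\right) 608012 = \left(316466 + 441436\right) 608012 = 757902 \cdot 608012 = 460813510824$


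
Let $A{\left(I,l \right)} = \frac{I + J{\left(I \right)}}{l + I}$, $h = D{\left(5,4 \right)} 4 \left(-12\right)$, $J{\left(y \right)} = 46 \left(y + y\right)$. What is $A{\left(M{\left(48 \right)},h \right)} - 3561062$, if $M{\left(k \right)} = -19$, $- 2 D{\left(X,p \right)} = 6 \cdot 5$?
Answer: $- \frac{2496306229}{701} \approx -3.5611 \cdot 10^{6}$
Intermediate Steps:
$D{\left(X,p \right)} = -15$ ($D{\left(X,p \right)} = - \frac{6 \cdot 5}{2} = \left(- \frac{1}{2}\right) 30 = -15$)
$J{\left(y \right)} = 92 y$ ($J{\left(y \right)} = 46 \cdot 2 y = 92 y$)
$h = 720$ ($h = \left(-15\right) 4 \left(-12\right) = \left(-60\right) \left(-12\right) = 720$)
$A{\left(I,l \right)} = \frac{93 I}{I + l}$ ($A{\left(I,l \right)} = \frac{I + 92 I}{l + I} = \frac{93 I}{I + l}$)
$A{\left(M{\left(48 \right)},h \right)} - 3561062 = 93 \left(-19\right) \frac{1}{-19 + 720} - 3561062 = 93 \left(-19\right) \frac{1}{701} - 3561062 = - \frac{1767}{701} - 3561062 = - \frac{2496306229}{701}$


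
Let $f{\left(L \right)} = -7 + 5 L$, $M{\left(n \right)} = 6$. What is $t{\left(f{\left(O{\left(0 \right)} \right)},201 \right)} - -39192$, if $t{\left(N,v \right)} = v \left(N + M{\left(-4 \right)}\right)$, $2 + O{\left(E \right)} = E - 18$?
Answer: $18891$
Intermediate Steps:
$O{\left(E \right)} = -20 + E$ ($O{\left(E \right)} = -2 + \left(E - 18\right) = -2 + \left(-18 + E\right) = -20 + E$)
$t{\left(N,v \right)} = v \left(6 + N\right)$ ($t{\left(N,v \right)} = v \left(N + 6\right) = v \left(6 + N\right)$)
$t{\left(f{\left(O{\left(0 \right)} \right)},201 \right)} - -39192 = 201 \left(6 + \left(-7 + 5 \left(-20 + 0\right)\right)\right) - -39192 = 201 \left(6 + \left(-7 + 5 \left(-20\right)\right)\right) + 39192 = 201 \left(6 - 107\right) + 39192 = 201 \left(-101\right) + 39192 = -20301 + 39192 = 18891$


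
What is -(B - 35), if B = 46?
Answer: -11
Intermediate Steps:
-(B - 35) = -(46 - 35) = -1*11 = -11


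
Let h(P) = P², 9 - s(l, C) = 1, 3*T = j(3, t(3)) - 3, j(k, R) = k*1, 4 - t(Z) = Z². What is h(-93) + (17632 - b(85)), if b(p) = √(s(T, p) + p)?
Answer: 26281 - √93 ≈ 26271.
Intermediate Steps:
t(Z) = 4 - Z²
j(k, R) = k
T = 0 (T = (3 - 3)/3 = (⅓)*0 = 0)
s(l, C) = 8 (s(l, C) = 9 - 1*1 = 9 - 1 = 8)
b(p) = √(8 + p)
h(-93) + (17632 - b(85)) = (-93)² + (17632 - √(8 + 85)) = 8649 + (17632 - √93) = 26281 - √93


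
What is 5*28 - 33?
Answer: 107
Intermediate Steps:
5*28 - 33 = 140 - 33 = 107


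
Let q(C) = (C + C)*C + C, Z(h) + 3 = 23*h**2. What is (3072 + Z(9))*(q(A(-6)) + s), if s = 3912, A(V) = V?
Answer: 19619496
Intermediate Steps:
Z(h) = -3 + 23*h**2
q(C) = C + 2*C**2 (q(C) = (2*C)*C + C = 2*C**2 + C = C + 2*C**2)
(3072 + Z(9))*(q(A(-6)) + s) = (3072 + (-3 + 23*9**2))*(-6*(1 + 2*(-6)) + 3912) = (3072 + (-3 + 23*81))*(-6*(1 - 12) + 3912) = (3072 + (-3 + 1863))*(-6*(-11) + 3912) = (3072 + 1860)*(66 + 3912) = 4932*3978 = 19619496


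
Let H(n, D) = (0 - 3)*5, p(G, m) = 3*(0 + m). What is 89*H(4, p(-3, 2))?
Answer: -1335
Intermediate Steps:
p(G, m) = 3*m
H(n, D) = -15 (H(n, D) = -3*5 = -15)
89*H(4, p(-3, 2)) = 89*(-15) = -1335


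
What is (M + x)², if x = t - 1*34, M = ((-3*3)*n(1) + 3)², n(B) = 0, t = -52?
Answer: 5929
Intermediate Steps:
M = 9 (M = (-3*3*0 + 3)² = (-9*0 + 3)² = (0 + 3)² = 3² = 9)
x = -86 (x = -52 - 1*34 = -52 - 34 = -86)
(M + x)² = (9 - 86)² = (-77)² = 5929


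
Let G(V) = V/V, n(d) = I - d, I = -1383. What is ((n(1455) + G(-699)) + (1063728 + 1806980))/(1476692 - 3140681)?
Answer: -955957/554663 ≈ -1.7235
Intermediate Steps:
n(d) = -1383 - d
G(V) = 1
((n(1455) + G(-699)) + (1063728 + 1806980))/(1476692 - 3140681) = (((-1383 - 1*1455) + 1) + (1063728 + 1806980))/(1476692 - 3140681) = (((-1383 - 1455) + 1) + 2870708)/(-1663989) = ((-2838 + 1) + 2870708)*(-1/1663989) = (-2837 + 2870708)*(-1/1663989) = 2867871*(-1/1663989) = -955957/554663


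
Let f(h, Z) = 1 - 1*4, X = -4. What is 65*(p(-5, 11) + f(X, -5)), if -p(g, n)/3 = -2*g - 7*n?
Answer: 12870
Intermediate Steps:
f(h, Z) = -3 (f(h, Z) = 1 - 4 = -3)
p(g, n) = 6*g + 21*n (p(g, n) = -3*(-2*g - 7*n) = -3*(-7*n - 2*g) = 6*g + 21*n)
65*(p(-5, 11) + f(X, -5)) = 65*((6*(-5) + 21*11) - 3) = 65*((-30 + 231) - 3) = 65*(201 - 3) = 65*198 = 12870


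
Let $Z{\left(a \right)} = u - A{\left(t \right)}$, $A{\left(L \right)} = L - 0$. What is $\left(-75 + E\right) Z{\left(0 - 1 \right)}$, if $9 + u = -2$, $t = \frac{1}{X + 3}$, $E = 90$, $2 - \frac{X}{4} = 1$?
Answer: $- \frac{1170}{7} \approx -167.14$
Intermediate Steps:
$X = 4$ ($X = 8 - 4 = 4$)
$t = \frac{1}{7}$ ($t = \frac{1}{4 + 3} = \frac{1}{7} \approx 0.14286$)
$A{\left(L \right)} = L$ ($A{\left(L \right)} = L + 0 = L$)
$u = -11$ ($u = -9 - 2 = -11$)
$Z{\left(a \right)} = - \frac{78}{7}$ ($Z{\left(a \right)} = -11 - \frac{1}{7} = - \frac{78}{7}$)
$\left(-75 + E\right) Z{\left(0 - 1 \right)} = \left(-75 + 90\right) \left(- \frac{78}{7}\right) = 15 \left(- \frac{78}{7}\right) = - \frac{1170}{7}$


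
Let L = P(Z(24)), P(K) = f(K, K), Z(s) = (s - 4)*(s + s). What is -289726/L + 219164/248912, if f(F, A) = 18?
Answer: -9014041645/560052 ≈ -16095.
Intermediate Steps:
Z(s) = 2*s*(-4 + s) (Z(s) = (-4 + s)*(2*s) = 2*s*(-4 + s))
P(K) = 18
L = 18
-289726/L + 219164/248912 = -289726/18 + 219164/248912 = -289726*1/18 + 219164*(1/248912) = -144863/9 + 54791/62228 = -9014041645/560052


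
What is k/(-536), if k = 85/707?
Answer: -85/378952 ≈ -0.00022430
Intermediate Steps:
k = 85/707 (k = 85*(1/707) = 85/707 ≈ 0.12023)
k/(-536) = (85/707)/(-536) = (85/707)*(-1/536) = -85/378952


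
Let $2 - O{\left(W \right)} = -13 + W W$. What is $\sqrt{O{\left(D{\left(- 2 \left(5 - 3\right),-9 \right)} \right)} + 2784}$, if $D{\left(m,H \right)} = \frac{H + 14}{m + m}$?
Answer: $\frac{\sqrt{179111}}{8} \approx 52.902$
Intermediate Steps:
$D{\left(m,H \right)} = \frac{14 + H}{2 m}$
$O{\left(W \right)} = 15 - W^{2}$ ($O{\left(W \right)} = 2 - \left(-13 + W W\right) = 2 - \left(-13 + W^{2}\right) = 15 - W^{2}$)
$\sqrt{O{\left(D{\left(- 2 \left(5 - 3\right),-9 \right)} \right)} + 2784} = \sqrt{\left(15 - \left(\frac{14 - 9}{2 \left(- 2 \left(5 - 3\right)\right)}\right)^{2}\right) + 2784} = \sqrt{\left(15 - \left(\frac{1}{2} \frac{1}{\left(-2\right) 2} \cdot 5\right)^{2}\right) + 2784} = \sqrt{\left(15 - \left(\frac{1}{2} \frac{1}{-4} \cdot 5\right)^{2}\right) + 2784} = \sqrt{\left(15 - \left(\frac{1}{2} \left(- \frac{1}{4}\right) 5\right)^{2}\right) + 2784} = \sqrt{\left(15 - \left(- \frac{5}{8}\right)^{2}\right) + 2784} = \sqrt{\left(15 - \frac{25}{64}\right) + 2784} = \sqrt{\frac{935}{64} + 2784} = \sqrt{\frac{179111}{64}} = \frac{\sqrt{179111}}{8}$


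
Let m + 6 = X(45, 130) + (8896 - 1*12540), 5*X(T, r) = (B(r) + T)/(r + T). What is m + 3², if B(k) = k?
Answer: -18204/5 ≈ -3640.8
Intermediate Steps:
X(T, r) = ⅕ (X(T, r) = ((r + T)/(r + T))/5 = ((T + r)/(T + r))/5 = (⅕)*1 = ⅕)
m = -18249/5 (m = -6 + (⅕ + (8896 - 1*12540)) = -6 + (⅕ + (8896 - 12540)) = -6 + (⅕ - 3644) = -6 - 18219/5 = -18249/5 ≈ -3649.8)
m + 3² = -18249/5 + 3² = -18249/5 + 9 = -18204/5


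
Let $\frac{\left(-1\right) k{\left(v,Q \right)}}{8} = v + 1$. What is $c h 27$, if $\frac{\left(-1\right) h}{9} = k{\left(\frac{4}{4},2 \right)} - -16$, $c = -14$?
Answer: $0$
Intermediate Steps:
$k{\left(v,Q \right)} = -8 - 8 v$ ($k{\left(v,Q \right)} = - 8 \left(v + 1\right) = - 8 \left(1 + v\right) = -8 - 8 v$)
$h = 0$ ($h = - 9 \left(\left(-8 - 8 \cdot \frac{4}{4}\right) - -16\right) = - 9 \left(\left(-8 - 8 \cdot 4 \cdot \frac{1}{4}\right) + 16\right) = - 9 \left(\left(-8 - 8\right) + 16\right) = - 9 \left(-16 + 16\right) = \left(-9\right) 0 = 0$)
$c h 27 = \left(-14\right) 0 \cdot 27 = 0 \cdot 27 = 0$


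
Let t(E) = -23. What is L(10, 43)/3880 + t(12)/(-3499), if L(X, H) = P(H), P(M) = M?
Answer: 239697/13576120 ≈ 0.017656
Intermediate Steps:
L(X, H) = H
L(10, 43)/3880 + t(12)/(-3499) = 43/3880 - 23/(-3499) = 43*(1/3880) - 23*(-1/3499) = 43/3880 + 23/3499 = 239697/13576120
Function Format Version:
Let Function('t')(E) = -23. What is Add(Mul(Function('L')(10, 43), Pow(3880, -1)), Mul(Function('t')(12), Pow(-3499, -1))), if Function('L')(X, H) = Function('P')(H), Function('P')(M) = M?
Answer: Rational(239697, 13576120) ≈ 0.017656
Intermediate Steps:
Function('L')(X, H) = H
Add(Mul(Function('L')(10, 43), Pow(3880, -1)), Mul(Function('t')(12), Pow(-3499, -1))) = Add(Mul(43, Pow(3880, -1)), Mul(-23, Pow(-3499, -1))) = Add(Mul(43, Rational(1, 3880)), Mul(-23, Rational(-1, 3499))) = Add(Rational(43, 3880), Rational(23, 3499)) = Rational(239697, 13576120)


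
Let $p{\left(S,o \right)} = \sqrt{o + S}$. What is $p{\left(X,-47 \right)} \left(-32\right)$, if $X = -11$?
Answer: $- 32 i \sqrt{58} \approx - 243.7 i$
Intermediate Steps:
$p{\left(S,o \right)} = \sqrt{S + o}$
$p{\left(X,-47 \right)} \left(-32\right) = \sqrt{-11 - 47} \left(-32\right) = \sqrt{-58} \left(-32\right) = i \sqrt{58} \left(-32\right) = - 32 i \sqrt{58}$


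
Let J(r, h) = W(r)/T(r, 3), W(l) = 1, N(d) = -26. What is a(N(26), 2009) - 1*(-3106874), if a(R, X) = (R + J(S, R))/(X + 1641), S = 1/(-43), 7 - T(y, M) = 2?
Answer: 56700450371/18250 ≈ 3.1069e+6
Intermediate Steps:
T(y, M) = 5 (T(y, M) = 7 - 1*2 = 7 - 2 = 5)
S = -1/43 ≈ -0.023256
J(r, h) = ⅕ (J(r, h) = 1/5 = 1*(⅕) = ⅕)
a(R, X) = (⅕ + R)/(1641 + X) (a(R, X) = (R + ⅕)/(X + 1641) = (⅕ + R)/(1641 + X))
a(N(26), 2009) - 1*(-3106874) = (⅕ - 26)/(1641 + 2009) - 1*(-3106874) = -129/5/3650 + 3106874 = (1/3650)*(-129/5) + 3106874 = -129/18250 + 3106874 = 56700450371/18250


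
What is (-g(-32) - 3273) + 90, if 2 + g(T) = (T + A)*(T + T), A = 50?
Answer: -2029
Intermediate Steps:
g(T) = -2 + 2*T*(50 + T) (g(T) = -2 + (T + 50)*(T + T) = -2 + (50 + T)*(2*T) = -2 + 2*T*(50 + T))
(-g(-32) - 3273) + 90 = (-(-2 + 2*(-32)**2 + 100*(-32)) - 3273) + 90 = (-(-2 + 2*1024 - 3200) - 3273) + 90 = (-(-2 + 2048 - 3200) - 3273) + 90 = (-1*(-1154) - 3273) + 90 = (1154 - 3273) + 90 = -2119 + 90 = -2029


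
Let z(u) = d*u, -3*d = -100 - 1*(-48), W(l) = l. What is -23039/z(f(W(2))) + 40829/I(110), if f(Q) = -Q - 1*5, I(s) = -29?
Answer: -12857363/10556 ≈ -1218.0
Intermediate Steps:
d = 52/3 (d = -(-100 - 1*(-48))/3 = -(-100 + 48)/3 = -1/3*(-52) = 52/3 ≈ 17.333)
f(Q) = -5 - Q (f(Q) = -Q - 5 = -5 - Q)
z(u) = 52*u/3
-23039/z(f(W(2))) + 40829/I(110) = -23039*3/(52*(-5 - 1*2)) + 40829/(-29) = -23039*3/(52*(-5 - 2)) + 40829*(-1/29) = -23039/((52/3)*(-7)) - 40829/29 = -23039/(-364/3) - 40829/29 = -23039*(-3/364) - 40829/29 = 69117/364 - 40829/29 = -12857363/10556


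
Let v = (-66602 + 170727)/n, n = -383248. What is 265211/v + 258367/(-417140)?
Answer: -498809385955127/510996500 ≈ -9.7615e+5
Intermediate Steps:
v = -6125/22544 (v = (-66602 + 170727)/(-383248) = 104125*(-1/383248) = -6125/22544 ≈ -0.27169)
265211/v + 258367/(-417140) = 265211/(-6125/22544) + 258367/(-417140) = 265211*(-22544/6125) + 258367*(-1/417140) = -5978916784/6125 - 258367/417140 = -498809385955127/510996500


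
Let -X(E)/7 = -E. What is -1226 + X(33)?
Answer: -995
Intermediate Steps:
X(E) = 7*E (X(E) = -(-7)*E = 7*E)
-1226 + X(33) = -1226 + 7*33 = -1226 + 231 = -995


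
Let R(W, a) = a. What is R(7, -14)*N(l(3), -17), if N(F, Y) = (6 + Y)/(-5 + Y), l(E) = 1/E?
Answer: -7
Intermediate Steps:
l(E) = 1/E
N(F, Y) = (6 + Y)/(-5 + Y)
R(7, -14)*N(l(3), -17) = -14*(6 - 17)/(-5 - 17) = -14*(-11)/(-22) = -(-7)*(-11)/11 = -14*½ = -7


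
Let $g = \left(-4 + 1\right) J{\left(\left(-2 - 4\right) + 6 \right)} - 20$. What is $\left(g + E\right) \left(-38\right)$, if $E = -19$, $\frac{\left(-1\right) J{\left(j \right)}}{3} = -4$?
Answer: $2850$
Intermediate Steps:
$J{\left(j \right)} = 12$ ($J{\left(j \right)} = \left(-3\right) \left(-4\right) = 12$)
$g = -56$ ($g = \left(-4 + 1\right) 12 - 20 = \left(-3\right) 12 - 20 = -36 - 20 = -56$)
$\left(g + E\right) \left(-38\right) = \left(-56 - 19\right) \left(-38\right) = \left(-75\right) \left(-38\right) = 2850$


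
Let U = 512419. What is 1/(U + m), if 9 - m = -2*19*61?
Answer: 1/514746 ≈ 1.9427e-6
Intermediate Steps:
m = 2327 (m = 9 - (-2*19)*61 = 9 - (-38)*61 = 9 - 1*(-2318) = 9 + 2318 = 2327)
1/(U + m) = 1/(512419 + 2327) = 1/514746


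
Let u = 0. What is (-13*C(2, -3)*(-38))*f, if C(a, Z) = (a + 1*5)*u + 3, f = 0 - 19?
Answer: -28158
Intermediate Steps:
f = -19
C(a, Z) = 3 (C(a, Z) = (a + 1*5)*0 + 3 = (a + 5)*0 + 3 = (5 + a)*0 + 3 = 0 + 3 = 3)
(-13*C(2, -3)*(-38))*f = (-13*3*(-38))*(-19) = -39*(-38)*(-19) = 1482*(-19) = -28158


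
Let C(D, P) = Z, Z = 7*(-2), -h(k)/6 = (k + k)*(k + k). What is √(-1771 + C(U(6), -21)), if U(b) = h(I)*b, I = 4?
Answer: I*√1785 ≈ 42.249*I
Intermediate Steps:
h(k) = -24*k² (h(k) = -6*(k + k)*(k + k) = -6*2*k*2*k = -24*k²)
Z = -14
U(b) = -384*b (U(b) = (-24*4²)*b = (-24*16)*b = -384*b)
C(D, P) = -14
√(-1771 + C(U(6), -21)) = √(-1771 - 14) = √(-1785) = I*√1785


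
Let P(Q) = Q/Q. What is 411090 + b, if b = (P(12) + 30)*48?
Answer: 412578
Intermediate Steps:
P(Q) = 1
b = 1488 (b = (1 + 30)*48 = 31*48 = 1488)
411090 + b = 411090 + 1488 = 412578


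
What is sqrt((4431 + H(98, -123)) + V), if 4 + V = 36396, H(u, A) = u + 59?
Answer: 2*sqrt(10245) ≈ 202.44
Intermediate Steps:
H(u, A) = 59 + u
V = 36392 (V = -4 + 36396 = 36392)
sqrt((4431 + H(98, -123)) + V) = sqrt((4431 + (59 + 98)) + 36392) = sqrt((4431 + 157) + 36392) = sqrt(4588 + 36392) = sqrt(40980) = 2*sqrt(10245)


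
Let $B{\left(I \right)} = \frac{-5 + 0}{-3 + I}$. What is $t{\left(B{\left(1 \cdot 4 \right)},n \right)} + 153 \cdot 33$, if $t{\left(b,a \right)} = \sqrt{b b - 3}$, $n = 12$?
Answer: $5049 + \sqrt{22} \approx 5053.7$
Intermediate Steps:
$B{\left(I \right)} = - \frac{5}{-3 + I}$
$t{\left(b,a \right)} = \sqrt{-3 + b^{2}}$ ($t{\left(b,a \right)} = \sqrt{b^{2} - 3} = \sqrt{-3 + b^{2}}$)
$t{\left(B{\left(1 \cdot 4 \right)},n \right)} + 153 \cdot 33 = \sqrt{-3 + \left(- \frac{5}{-3 + 1 \cdot 4}\right)^{2}} + 153 \cdot 33 = \sqrt{-3 + \left(- \frac{5}{-3 + 4}\right)^{2}} + 5049 = \sqrt{-3 + \left(- \frac{5}{1}\right)^{2}} + 5049 = \sqrt{-3 + \left(\left(-5\right) 1\right)^{2}} + 5049 = \sqrt{-3 + \left(-5\right)^{2}} + 5049 = \sqrt{-3 + 25} + 5049 = \sqrt{22} + 5049 = 5049 + \sqrt{22}$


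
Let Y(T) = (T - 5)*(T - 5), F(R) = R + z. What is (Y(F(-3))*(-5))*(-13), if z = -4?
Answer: 9360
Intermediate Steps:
F(R) = -4 + R (F(R) = R - 4 = -4 + R)
Y(T) = (-5 + T)**2 (Y(T) = (-5 + T)*(-5 + T) = (-5 + T)**2)
(Y(F(-3))*(-5))*(-13) = ((-5 + (-4 - 3))**2*(-5))*(-13) = ((-5 - 7)**2*(-5))*(-13) = ((-12)**2*(-5))*(-13) = (144*(-5))*(-13) = -720*(-13) = 9360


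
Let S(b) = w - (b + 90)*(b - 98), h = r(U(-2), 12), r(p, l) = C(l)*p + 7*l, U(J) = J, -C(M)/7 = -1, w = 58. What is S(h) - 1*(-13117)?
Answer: 17655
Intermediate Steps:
C(M) = 7 (C(M) = -7*(-1) = 7)
r(p, l) = 7*l + 7*p (r(p, l) = 7*p + 7*l = 7*l + 7*p)
h = 70 (h = 7*12 + 7*(-2) = 84 - 14 = 70)
S(b) = 58 - (-98 + b)*(90 + b) (S(b) = 58 - (b + 90)*(b - 98) = 58 - (90 + b)*(-98 + b) = 58 - (-98 + b)*(90 + b))
S(h) - 1*(-13117) = (8878 - 1*70**2 + 8*70) - 1*(-13117) = (8878 - 1*4900 + 560) + 13117 = (8878 - 4900 + 560) + 13117 = 4538 + 13117 = 17655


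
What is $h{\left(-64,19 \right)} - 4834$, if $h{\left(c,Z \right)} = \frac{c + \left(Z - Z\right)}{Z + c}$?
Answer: $- \frac{217466}{45} \approx -4832.6$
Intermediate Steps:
$h{\left(c,Z \right)} = \frac{c}{Z + c}$ ($h{\left(c,Z \right)} = \frac{c + 0}{Z + c} = \frac{c}{Z + c}$)
$h{\left(-64,19 \right)} - 4834 = - \frac{64}{19 - 64} - 4834 = - \frac{64}{-45} - 4834 = \left(-64\right) \left(- \frac{1}{45}\right) - 4834 = \frac{64}{45} - 4834 = - \frac{217466}{45}$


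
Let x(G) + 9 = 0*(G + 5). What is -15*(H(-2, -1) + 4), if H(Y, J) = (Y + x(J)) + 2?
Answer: 75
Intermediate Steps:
x(G) = -9 (x(G) = -9 + 0*(G + 5) = -9 + 0*(5 + G) = -9 + 0 = -9)
H(Y, J) = -7 + Y (H(Y, J) = (Y - 9) + 2 = (-9 + Y) + 2 = -7 + Y)
-15*(H(-2, -1) + 4) = -15*((-7 - 2) + 4) = -15*(-9 + 4) = -15*(-5) = 75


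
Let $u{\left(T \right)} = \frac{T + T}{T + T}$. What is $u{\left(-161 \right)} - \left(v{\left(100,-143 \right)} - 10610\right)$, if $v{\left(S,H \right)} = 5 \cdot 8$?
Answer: $10571$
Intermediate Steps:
$u{\left(T \right)} = 1$ ($u{\left(T \right)} = \frac{2 T}{2 T} = 2 T \frac{1}{2 T} = 1$)
$v{\left(S,H \right)} = 40$
$u{\left(-161 \right)} - \left(v{\left(100,-143 \right)} - 10610\right) = 1 - \left(40 - 10610\right) = 1 - -10570 = 1 + 10570 = 10571$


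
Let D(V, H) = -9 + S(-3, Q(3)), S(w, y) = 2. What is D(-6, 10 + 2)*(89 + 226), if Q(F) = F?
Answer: -2205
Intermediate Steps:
D(V, H) = -7 (D(V, H) = -9 + 2 = -7)
D(-6, 10 + 2)*(89 + 226) = -7*(89 + 226) = -7*315 = -2205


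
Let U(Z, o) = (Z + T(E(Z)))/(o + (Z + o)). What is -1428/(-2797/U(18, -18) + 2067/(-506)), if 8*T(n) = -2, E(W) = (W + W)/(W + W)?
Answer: -2442968/4845407 ≈ -0.50418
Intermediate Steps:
E(W) = 1 (E(W) = (2*W)/((2*W)) = (2*W)*(1/(2*W)) = 1)
T(n) = -¼ (T(n) = (⅛)*(-2) = -¼)
U(Z, o) = (-¼ + Z)/(Z + 2*o) (U(Z, o) = (Z - ¼)/(o + (Z + o)) = (-¼ + Z)/(Z + 2*o))
-1428/(-2797/U(18, -18) + 2067/(-506)) = -1428/(-2797*(18 + 2*(-18))/(-¼ + 18) + 2067/(-506)) = -1428/(-2797/((71/4)/(18 - 36)) + 2067*(-1/506)) = -1428/(-2797/((71/4)/(-18)) - 2067/506) = -1428/(-2797/((-1/18*71/4)) - 2067/506) = -1428/(-2797/(-71/72) - 2067/506) = -1428/(-2797*(-72/71) - 2067/506) = -1428/(201384/71 - 2067/506) = -1428/101753547/35926 = -1428*35926/101753547 = -2442968/4845407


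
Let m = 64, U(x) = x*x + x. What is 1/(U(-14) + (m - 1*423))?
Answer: -1/177 ≈ -0.0056497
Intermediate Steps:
U(x) = x + x**2 (U(x) = x**2 + x = x + x**2)
1/(U(-14) + (m - 1*423)) = 1/(-14*(1 - 14) + (64 - 1*423)) = 1/(-14*(-13) + (64 - 423)) = 1/(182 - 359) = 1/(-177) = -1/177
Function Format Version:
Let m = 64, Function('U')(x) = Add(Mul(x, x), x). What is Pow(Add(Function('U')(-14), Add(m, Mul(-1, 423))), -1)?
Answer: Rational(-1, 177) ≈ -0.0056497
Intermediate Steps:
Function('U')(x) = Add(x, Pow(x, 2)) (Function('U')(x) = Add(Pow(x, 2), x) = Add(x, Pow(x, 2)))
Pow(Add(Function('U')(-14), Add(m, Mul(-1, 423))), -1) = Pow(Add(Mul(-14, Add(1, -14)), Add(64, Mul(-1, 423))), -1) = Pow(Add(Mul(-14, -13), Add(64, -423)), -1) = Pow(Add(182, -359), -1) = Pow(-177, -1) = Rational(-1, 177)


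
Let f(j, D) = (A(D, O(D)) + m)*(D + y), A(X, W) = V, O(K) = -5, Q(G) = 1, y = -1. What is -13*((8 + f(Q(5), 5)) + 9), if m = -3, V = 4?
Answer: -273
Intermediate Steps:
A(X, W) = 4
f(j, D) = -1 + D (f(j, D) = (4 - 3)*(D - 1) = 1*(-1 + D) = -1 + D)
-13*((8 + f(Q(5), 5)) + 9) = -13*((8 + (-1 + 5)) + 9) = -13*((8 + 4) + 9) = -13*(12 + 9) = -13*21 = -273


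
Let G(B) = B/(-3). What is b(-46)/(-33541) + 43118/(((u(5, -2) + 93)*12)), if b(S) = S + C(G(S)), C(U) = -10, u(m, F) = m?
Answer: 723143347/19722108 ≈ 36.667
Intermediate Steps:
G(B) = -B/3 (G(B) = B*(-⅓) = -B/3)
b(S) = -10 + S (b(S) = S - 10 = -10 + S)
b(-46)/(-33541) + 43118/(((u(5, -2) + 93)*12)) = (-10 - 46)/(-33541) + 43118/(((5 + 93)*12)) = -56*(-1/33541) + 43118/((98*12)) = 56/33541 + 43118/1176 = 56/33541 + 43118*(1/1176) = 56/33541 + 21559/588 = 723143347/19722108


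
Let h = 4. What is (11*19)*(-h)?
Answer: -836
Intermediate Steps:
(11*19)*(-h) = (11*19)*(-1*4) = 209*(-4) = -836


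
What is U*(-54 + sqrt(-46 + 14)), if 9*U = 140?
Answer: -840 + 560*I*sqrt(2)/9 ≈ -840.0 + 87.995*I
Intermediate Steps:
U = 140/9 (U = (1/9)*140 = 140/9 ≈ 15.556)
U*(-54 + sqrt(-46 + 14)) = 140*(-54 + sqrt(-46 + 14))/9 = 140*(-54 + sqrt(-32))/9 = 140*(-54 + 4*I*sqrt(2))/9 = -840 + 560*I*sqrt(2)/9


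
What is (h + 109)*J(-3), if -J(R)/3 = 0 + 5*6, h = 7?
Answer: -10440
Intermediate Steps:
J(R) = -90 (J(R) = -3*(0 + 5*6) = -3*(0 + 30) = -3*30 = -90)
(h + 109)*J(-3) = (7 + 109)*(-90) = 116*(-90) = -10440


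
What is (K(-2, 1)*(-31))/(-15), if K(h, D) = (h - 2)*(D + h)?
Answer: 124/15 ≈ 8.2667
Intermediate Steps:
K(h, D) = (-2 + h)*(D + h)
(K(-2, 1)*(-31))/(-15) = (((-2)² - 2*1 - 2*(-2) + 1*(-2))*(-31))/(-15) = ((4 - 2 + 4 - 2)*(-31))*(-1/15) = (4*(-31))*(-1/15) = -124*(-1/15) = 124/15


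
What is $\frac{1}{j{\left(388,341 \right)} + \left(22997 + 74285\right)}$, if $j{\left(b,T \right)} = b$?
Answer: $\frac{1}{97670} \approx 1.0239 \cdot 10^{-5}$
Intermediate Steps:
$\frac{1}{j{\left(388,341 \right)} + \left(22997 + 74285\right)} = \frac{1}{388 + \left(22997 + 74285\right)} = \frac{1}{388 + 97282} = \frac{1}{97670}$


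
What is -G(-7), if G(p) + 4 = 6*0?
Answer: 4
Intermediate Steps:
G(p) = -4 (G(p) = -4 + 6*0 = -4 + 0 = -4)
-G(-7) = -1*(-4) = 4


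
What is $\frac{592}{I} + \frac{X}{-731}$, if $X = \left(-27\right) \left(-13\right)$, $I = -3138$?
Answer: $- \frac{767095}{1146939} \approx -0.66882$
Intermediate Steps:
$X = 351$
$\frac{592}{I} + \frac{X}{-731} = \frac{592}{-3138} + \frac{351}{-731} = 592 \left(- \frac{1}{3138}\right) + 351 \left(- \frac{1}{731}\right) = - \frac{296}{1569} - \frac{351}{731} = - \frac{767095}{1146939}$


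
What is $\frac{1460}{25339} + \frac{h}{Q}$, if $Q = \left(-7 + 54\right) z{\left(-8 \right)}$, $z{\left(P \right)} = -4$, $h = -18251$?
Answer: $\frac{462736569}{4763732} \approx 97.137$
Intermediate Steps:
$Q = -188$ ($Q = \left(-7 + 54\right) \left(-4\right) = 47 \left(-4\right) = -188$)
$\frac{1460}{25339} + \frac{h}{Q} = \frac{1460}{25339} - \frac{18251}{-188} = 1460 \cdot \frac{1}{25339} - - \frac{18251}{188} = \frac{1460}{25339} + \frac{18251}{188} = \frac{462736569}{4763732}$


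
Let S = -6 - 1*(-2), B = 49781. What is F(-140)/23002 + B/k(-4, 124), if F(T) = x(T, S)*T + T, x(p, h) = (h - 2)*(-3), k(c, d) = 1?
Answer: 81789993/1643 ≈ 49781.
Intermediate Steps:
S = -4 (S = -6 + 2 = -4)
x(p, h) = 6 - 3*h (x(p, h) = (-2 + h)*(-3) = 6 - 3*h)
F(T) = 19*T (F(T) = (6 - 3*(-4))*T + T = (6 + 12)*T + T = 18*T + T = 19*T)
F(-140)/23002 + B/k(-4, 124) = (19*(-140))/23002 + 49781/1 = -2660*1/23002 + 49781*1 = -190/1643 + 49781 = 81789993/1643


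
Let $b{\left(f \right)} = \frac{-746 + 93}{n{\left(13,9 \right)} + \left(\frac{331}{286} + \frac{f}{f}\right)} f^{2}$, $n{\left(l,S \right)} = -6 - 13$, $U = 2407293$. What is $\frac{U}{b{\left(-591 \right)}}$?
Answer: $\frac{1288436709}{7247891222} \approx 0.17777$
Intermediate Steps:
$n{\left(l,S \right)} = -19$
$b{\left(f \right)} = \frac{186758 f^{2}}{4817}$ ($b{\left(f \right)} = \frac{-746 + 93}{-19 + \left(\frac{331}{286} + \frac{f}{f}\right)} f^{2} = - \frac{653}{-19 + \left(331 \cdot \frac{1}{286} + 1\right)} f^{2} = - \frac{653}{-19 + \left(\frac{331}{286} + 1\right)} f^{2} = - \frac{653}{-19 + \frac{617}{286}} f^{2} = - \frac{653}{- \frac{4817}{286}} f^{2} = \left(-653\right) \left(- \frac{286}{4817}\right) f^{2} = \frac{186758 f^{2}}{4817}$)
$\frac{U}{b{\left(-591 \right)}} = \frac{2407293}{\frac{186758}{4817} \left(-591\right)^{2}} = \frac{2407293}{\frac{186758}{4817} \cdot 349281} = \frac{2407293}{\frac{65231020998}{4817}} = 2407293 \cdot \frac{4817}{65231020998} = \frac{1288436709}{7247891222}$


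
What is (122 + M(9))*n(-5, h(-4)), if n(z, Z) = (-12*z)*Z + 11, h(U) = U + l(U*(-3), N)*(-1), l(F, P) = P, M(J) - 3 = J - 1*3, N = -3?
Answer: -6419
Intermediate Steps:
M(J) = J (M(J) = 3 + (J - 1*3) = 3 + (J - 3) = 3 + (-3 + J) = J)
h(U) = 3 + U (h(U) = U - 3*(-1) = U + 3 = 3 + U)
n(z, Z) = 11 - 12*Z*z (n(z, Z) = -12*Z*z + 11 = 11 - 12*Z*z)
(122 + M(9))*n(-5, h(-4)) = (122 + 9)*(11 - 12*(3 - 4)*(-5)) = 131*(11 - 12*(-1)*(-5)) = 131*(11 - 60) = 131*(-49) = -6419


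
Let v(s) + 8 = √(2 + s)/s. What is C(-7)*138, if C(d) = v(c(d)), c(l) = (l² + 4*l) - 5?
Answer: -1104 + 207*√2/8 ≈ -1067.4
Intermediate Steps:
c(l) = -5 + l² + 4*l
v(s) = -8 + √(2 + s)/s
C(d) = -8 + √(-3 + d² + 4*d)/(-5 + d² + 4*d) (C(d) = -8 + √(2 + (-5 + d² + 4*d))/(-5 + d² + 4*d) = -8 + √(-3 + d² + 4*d)/(-5 + d² + 4*d))
C(-7)*138 = ((40 + √(-3 + (-7)² + 4*(-7)) - 32*(-7) - 8*(-7)²)/(-5 + (-7)² + 4*(-7)))*138 = ((40 + √(-3 + 49 - 28) + 224 - 8*49)/(-5 + 49 - 28))*138 = ((40 + √18 + 224 - 392)/16)*138 = ((40 + 3*√2 + 224 - 392)/16)*138 = ((-128 + 3*√2)/16)*138 = (-8 + 3*√2/16)*138 = -1104 + 207*√2/8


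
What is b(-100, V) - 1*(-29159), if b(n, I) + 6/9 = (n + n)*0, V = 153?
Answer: 87475/3 ≈ 29158.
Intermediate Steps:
b(n, I) = -⅔ (b(n, I) = -⅔ + (n + n)*0 = -⅔ + (2*n)*0 = -⅔ + 0 = -⅔)
b(-100, V) - 1*(-29159) = -⅔ - 1*(-29159) = -⅔ + 29159 = 87475/3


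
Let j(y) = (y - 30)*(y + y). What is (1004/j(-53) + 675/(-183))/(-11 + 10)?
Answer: 959153/268339 ≈ 3.5744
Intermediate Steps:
j(y) = 2*y*(-30 + y) (j(y) = (-30 + y)*(2*y) = 2*y*(-30 + y))
(1004/j(-53) + 675/(-183))/(-11 + 10) = (1004/((2*(-53)*(-30 - 53))) + 675/(-183))/(-11 + 10) = (1004/((2*(-53)*(-83))) + 675*(-1/183))/(-1) = (1004/8798 - 225/61)*(-1) = (1004*(1/8798) - 225/61)*(-1) = (502/4399 - 225/61)*(-1) = -959153/268339*(-1) = 959153/268339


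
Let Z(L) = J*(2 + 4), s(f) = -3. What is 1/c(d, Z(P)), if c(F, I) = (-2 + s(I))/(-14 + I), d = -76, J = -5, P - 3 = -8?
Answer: 44/5 ≈ 8.8000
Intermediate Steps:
P = -5 (P = 3 - 8 = -5)
Z(L) = -30 (Z(L) = -5*(2 + 4) = -5*6 = -30)
c(F, I) = -5/(-14 + I) (c(F, I) = (-2 - 3)/(-14 + I) = -5/(-14 + I))
1/c(d, Z(P)) = 1/(-5/(-14 - 30)) = 1/(-5/(-44)) = 1/(-5*(-1/44)) = 1/(5/44) = 44/5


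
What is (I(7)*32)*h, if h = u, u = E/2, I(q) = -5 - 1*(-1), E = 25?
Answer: -1600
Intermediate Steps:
I(q) = -4 (I(q) = -5 + 1 = -4)
u = 25/2 ≈ 12.500
h = 25/2 ≈ 12.500
(I(7)*32)*h = -4*32*(25/2) = -128*25/2 = -1600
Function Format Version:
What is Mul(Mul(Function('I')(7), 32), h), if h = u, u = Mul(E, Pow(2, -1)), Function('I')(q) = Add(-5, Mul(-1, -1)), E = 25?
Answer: -1600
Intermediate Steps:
Function('I')(q) = -4 (Function('I')(q) = Add(-5, 1) = -4)
u = Rational(25, 2) (u = Mul(25, Pow(2, -1)) = Mul(25, Rational(1, 2)) = Rational(25, 2) ≈ 12.500)
h = Rational(25, 2) ≈ 12.500
Mul(Mul(Function('I')(7), 32), h) = Mul(Mul(-4, 32), Rational(25, 2)) = Mul(-128, Rational(25, 2)) = -1600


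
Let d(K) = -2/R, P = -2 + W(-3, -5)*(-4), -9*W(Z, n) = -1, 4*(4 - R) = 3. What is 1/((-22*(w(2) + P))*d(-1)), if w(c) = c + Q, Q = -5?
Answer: -117/8624 ≈ -0.013567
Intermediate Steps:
R = 13/4 (R = 4 - 1/4*3 = 4 - 3/4 = 13/4 ≈ 3.2500)
W(Z, n) = 1/9 (W(Z, n) = -1/9*(-1) = 1/9)
w(c) = -5 + c (w(c) = c - 5 = -5 + c)
P = -22/9 (P = -2 + (1/9)*(-4) = -2 - 4/9 = -22/9 ≈ -2.4444)
d(K) = -8/13 (d(K) = -2/13/4 = -2*4/13 = -8/13)
1/((-22*(w(2) + P))*d(-1)) = 1/(-22*((-5 + 2) - 22/9)*(-8/13)) = 1/(-22*(-3 - 22/9)*(-8/13)) = 1/(-22*(-49/9)*(-8/13)) = 1/((1078/9)*(-8/13)) = 1/(-8624/117) = -117/8624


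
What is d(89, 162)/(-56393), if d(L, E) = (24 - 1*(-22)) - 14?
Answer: -32/56393 ≈ -0.00056745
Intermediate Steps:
d(L, E) = 32 (d(L, E) = (24 + 22) - 14 = 46 - 14 = 32)
d(89, 162)/(-56393) = 32/(-56393) = 32*(-1/56393) = -32/56393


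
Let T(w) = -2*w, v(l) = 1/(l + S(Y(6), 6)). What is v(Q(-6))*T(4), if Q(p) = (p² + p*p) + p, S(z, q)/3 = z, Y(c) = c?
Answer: -2/21 ≈ -0.095238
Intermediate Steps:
S(z, q) = 3*z
Q(p) = p + 2*p² (Q(p) = (p² + p²) + p = 2*p² + p = p + 2*p²)
v(l) = 1/(18 + l) (v(l) = 1/(l + 3*6) = 1/(l + 18) = 1/(18 + l))
v(Q(-6))*T(4) = (-2*4)/(18 - 6*(1 + 2*(-6))) = -8/(18 - 6*(1 - 12)) = -8/(18 - 6*(-11)) = -8/(18 + 66) = -8/84 = (1/84)*(-8) = -2/21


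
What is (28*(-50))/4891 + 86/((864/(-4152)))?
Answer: -36409349/88038 ≈ -413.56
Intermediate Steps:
(28*(-50))/4891 + 86/((864/(-4152))) = -1400*1/4891 + 86/((864*(-1/4152))) = -1400/4891 + 86/(-36/173) = -1400/4891 + 86*(-173/36) = -1400/4891 - 7439/18 = -36409349/88038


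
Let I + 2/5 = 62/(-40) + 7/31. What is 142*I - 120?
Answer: -113099/310 ≈ -364.84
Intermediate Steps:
I = -1069/620 (I = -⅖ + (62/(-40) + 7/31) = -⅖ + (62*(-1/40) + 7*(1/31)) = -⅖ + (-31/20 + 7/31) = -⅖ - 821/620 = -1069/620 ≈ -1.7242)
142*I - 120 = 142*(-1069/620) - 120 = -75899/310 - 120 = -113099/310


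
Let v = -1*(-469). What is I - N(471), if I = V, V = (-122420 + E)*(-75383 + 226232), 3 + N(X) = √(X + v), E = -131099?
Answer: -38243087628 - 2*√235 ≈ -3.8243e+10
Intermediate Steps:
v = 469
N(X) = -3 + √(469 + X) (N(X) = -3 + √(X + 469) = -3 + √(469 + X))
V = -38243087631 (V = (-122420 - 131099)*(-75383 + 226232) = -253519*150849 = -38243087631)
I = -38243087631
I - N(471) = -38243087631 - (-3 + √(469 + 471)) = -38243087631 - (-3 + √940) = -38243087631 - (-3 + 2*√235) = -38243087631 + (3 - 2*√235) = -38243087628 - 2*√235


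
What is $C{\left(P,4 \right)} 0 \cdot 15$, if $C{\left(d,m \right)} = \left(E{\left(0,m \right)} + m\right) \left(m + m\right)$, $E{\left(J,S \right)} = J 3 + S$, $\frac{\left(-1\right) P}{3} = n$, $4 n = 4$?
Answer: $0$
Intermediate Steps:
$n = 1$ ($n = \frac{1}{4} \cdot 4 = 1$)
$P = -3$ ($P = \left(-3\right) 1 = -3$)
$E{\left(J,S \right)} = S + 3 J$ ($E{\left(J,S \right)} = 3 J + S = S + 3 J$)
$C{\left(d,m \right)} = 4 m^{2}$ ($C{\left(d,m \right)} = \left(\left(m + 3 \cdot 0\right) + m\right) \left(m + m\right) = \left(\left(m + 0\right) + m\right) 2 m = \left(m + m\right) 2 m = 2 m 2 m = 4 m^{2}$)
$C{\left(P,4 \right)} 0 \cdot 15 = 4 \cdot 4^{2} \cdot 0 \cdot 15 = 4 \cdot 16 \cdot 0 \cdot 15 = 64 \cdot 0 \cdot 15 = 0 \cdot 15 = 0$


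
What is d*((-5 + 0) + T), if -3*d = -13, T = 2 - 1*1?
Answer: -52/3 ≈ -17.333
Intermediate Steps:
T = 1 (T = 2 - 1 = 1)
d = 13/3 (d = -⅓*(-13) = 13/3 ≈ 4.3333)
d*((-5 + 0) + T) = 13*((-5 + 0) + 1)/3 = 13*(-5 + 1)/3 = (13/3)*(-4) = -52/3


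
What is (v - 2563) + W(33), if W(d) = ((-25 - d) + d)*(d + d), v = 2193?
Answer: -2020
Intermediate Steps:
W(d) = -50*d
(v - 2563) + W(33) = (2193 - 2563) - 50*33 = -370 - 1650 = -2020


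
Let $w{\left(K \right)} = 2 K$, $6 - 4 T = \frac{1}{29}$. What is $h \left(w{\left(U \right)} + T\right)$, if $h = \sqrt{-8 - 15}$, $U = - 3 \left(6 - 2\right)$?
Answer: $- \frac{2611 i \sqrt{23}}{116} \approx - 107.95 i$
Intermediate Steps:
$T = \frac{173}{116}$ ($T = \frac{3}{2} - \frac{1}{4 \cdot 29} = \frac{3}{2} - \frac{1}{116} = \frac{173}{116} \approx 1.4914$)
$U = -12$ ($U = \left(-3\right) 4 = -12$)
$h = i \sqrt{23}$ ($h = \sqrt{-23} = i \sqrt{23} \approx 4.7958 i$)
$h \left(w{\left(U \right)} + T\right) = i \sqrt{23} \left(2 \left(-12\right) + \frac{173}{116}\right) = i \sqrt{23} \left(-24 + \frac{173}{116}\right) = i \sqrt{23} \left(- \frac{2611}{116}\right) = - \frac{2611 i \sqrt{23}}{116}$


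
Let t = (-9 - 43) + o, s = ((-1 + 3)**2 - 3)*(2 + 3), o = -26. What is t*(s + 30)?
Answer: -2730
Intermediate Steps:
s = 5 (s = (2**2 - 3)*5 = (4 - 3)*5 = 1*5 = 5)
t = -78 (t = (-9 - 43) - 26 = -52 - 26 = -78)
t*(s + 30) = -78*(5 + 30) = -78*35 = -2730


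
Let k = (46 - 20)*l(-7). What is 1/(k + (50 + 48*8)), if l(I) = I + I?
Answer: 1/70 ≈ 0.014286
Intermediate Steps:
l(I) = 2*I
k = -364 (k = (46 - 20)*(2*(-7)) = 26*(-14) = -364)
1/(k + (50 + 48*8)) = 1/(-364 + (50 + 48*8)) = 1/(-364 + (50 + 384)) = 1/(-364 + 434) = 1/70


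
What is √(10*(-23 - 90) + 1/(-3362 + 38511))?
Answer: 43*I*√755035669/35149 ≈ 33.615*I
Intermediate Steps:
√(10*(-23 - 90) + 1/(-3362 + 38511)) = √(10*(-113) + 1/35149) = √(-1130 + 1/35149) = √(-39718369/35149) = 43*I*√755035669/35149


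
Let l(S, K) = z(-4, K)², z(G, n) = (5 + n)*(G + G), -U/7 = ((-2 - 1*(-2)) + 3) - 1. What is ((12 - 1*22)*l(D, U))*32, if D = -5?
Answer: -1658880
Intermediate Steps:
U = -14 (U = -7*(((-2 - 1*(-2)) + 3) - 1) = -7*(((-2 + 2) + 3) - 1) = -7*((0 + 3) - 1) = -7*(3 - 1) = -7*2 = -14)
z(G, n) = 2*G*(5 + n) (z(G, n) = (5 + n)*(2*G) = 2*G*(5 + n))
l(S, K) = (-40 - 8*K)² (l(S, K) = (2*(-4)*(5 + K))² = (-40 - 8*K)²)
((12 - 1*22)*l(D, U))*32 = ((12 - 1*22)*(64*(5 - 14)²))*32 = ((12 - 22)*(64*(-9)²))*32 = -640*81*32 = -10*5184*32 = -51840*32 = -1658880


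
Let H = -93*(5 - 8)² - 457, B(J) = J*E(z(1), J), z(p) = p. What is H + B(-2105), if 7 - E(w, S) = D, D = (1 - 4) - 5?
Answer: -32869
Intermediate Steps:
D = -8 (D = -3 - 5 = -8)
E(w, S) = 15 (E(w, S) = 7 - 1*(-8) = 7 + 8 = 15)
B(J) = 15*J (B(J) = J*15 = 15*J)
H = -1294 (H = -93*(-3)² - 457 = -93*9 - 457 = -837 - 457 = -1294)
H + B(-2105) = -1294 + 15*(-2105) = -1294 - 31575 = -32869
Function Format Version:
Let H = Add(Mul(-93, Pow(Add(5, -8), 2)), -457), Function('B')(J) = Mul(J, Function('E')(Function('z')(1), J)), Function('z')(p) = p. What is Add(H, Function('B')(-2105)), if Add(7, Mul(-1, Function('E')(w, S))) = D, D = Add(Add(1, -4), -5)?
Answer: -32869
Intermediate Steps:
D = -8 (D = Add(-3, -5) = -8)
Function('E')(w, S) = 15 (Function('E')(w, S) = Add(7, Mul(-1, -8)) = Add(7, 8) = 15)
Function('B')(J) = Mul(15, J) (Function('B')(J) = Mul(J, 15) = Mul(15, J))
H = -1294 (H = Add(Mul(-93, Pow(-3, 2)), -457) = Add(Mul(-93, 9), -457) = Add(-837, -457) = -1294)
Add(H, Function('B')(-2105)) = Add(-1294, Mul(15, -2105)) = Add(-1294, -31575) = -32869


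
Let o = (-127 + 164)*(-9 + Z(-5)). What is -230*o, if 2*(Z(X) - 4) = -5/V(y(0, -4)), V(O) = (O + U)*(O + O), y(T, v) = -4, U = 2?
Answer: 702075/16 ≈ 43880.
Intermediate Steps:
V(O) = 2*O*(2 + O) (V(O) = (O + 2)*(O + O) = (2 + O)*(2*O) = 2*O*(2 + O))
Z(X) = 123/32 (Z(X) = 4 + (-5*(-1/(8*(2 - 4))))/2 = 4 + (-5/(2*(-4)*(-2)))/2 = 4 + (-5/16)/2 = 4 + (-5*1/16)/2 = 4 + (1/2)*(-5/16) = 4 - 5/32 = 123/32)
o = -6105/32 (o = (-127 + 164)*(-9 + 123/32) = 37*(-165/32) = -6105/32 ≈ -190.78)
-230*o = -230*(-6105/32) = 702075/16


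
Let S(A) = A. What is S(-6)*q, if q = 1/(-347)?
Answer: 6/347 ≈ 0.017291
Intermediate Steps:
q = -1/347 ≈ -0.0028818
S(-6)*q = -6*(-1/347) = 6/347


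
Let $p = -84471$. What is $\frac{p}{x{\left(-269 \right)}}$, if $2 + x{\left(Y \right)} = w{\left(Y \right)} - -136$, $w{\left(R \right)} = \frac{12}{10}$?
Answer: $- \frac{422355}{676} \approx -624.79$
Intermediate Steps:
$w{\left(R \right)} = \frac{6}{5}$ ($w{\left(R \right)} = 12 \cdot \frac{1}{10} = \frac{6}{5}$)
$x{\left(Y \right)} = \frac{676}{5}$ ($x{\left(Y \right)} = -2 + \left(\frac{6}{5} - -136\right) = -2 + \left(\frac{6}{5} + 136\right) = -2 + \frac{686}{5} = \frac{676}{5}$)
$\frac{p}{x{\left(-269 \right)}} = - \frac{84471}{\frac{676}{5}} = \left(-84471\right) \frac{5}{676} = - \frac{422355}{676}$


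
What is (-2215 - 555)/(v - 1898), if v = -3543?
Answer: 2770/5441 ≈ 0.50910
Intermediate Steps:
(-2215 - 555)/(v - 1898) = (-2215 - 555)/(-3543 - 1898) = -2770/(-5441) = -2770*(-1/5441) = 2770/5441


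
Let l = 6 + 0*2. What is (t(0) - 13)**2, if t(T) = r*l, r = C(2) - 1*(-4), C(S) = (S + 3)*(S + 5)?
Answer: 48841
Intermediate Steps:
l = 6 (l = 6 + 0 = 6)
C(S) = (3 + S)*(5 + S)
r = 39 (r = (15 + 2**2 + 8*2) - 1*(-4) = (15 + 4 + 16) + 4 = 35 + 4 = 39)
t(T) = 234 (t(T) = 39*6 = 234)
(t(0) - 13)**2 = (234 - 13)**2 = 221**2 = 48841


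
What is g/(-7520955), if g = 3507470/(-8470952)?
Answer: 350747/6370964879916 ≈ 5.5054e-8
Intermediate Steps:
g = -1753735/4235476 (g = 3507470*(-1/8470952) = -1753735/4235476 ≈ -0.41406)
g/(-7520955) = -1753735/4235476/(-7520955) = -1753735/4235476*(-1/7520955) = 350747/6370964879916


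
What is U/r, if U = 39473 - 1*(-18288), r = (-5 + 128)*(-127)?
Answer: -57761/15621 ≈ -3.6977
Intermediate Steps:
r = -15621 (r = 123*(-127) = -15621)
U = 57761 (U = 39473 + 18288 = 57761)
U/r = 57761/(-15621) = 57761*(-1/15621) = -57761/15621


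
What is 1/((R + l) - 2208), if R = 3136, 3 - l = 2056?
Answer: -1/1125 ≈ -0.00088889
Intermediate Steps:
l = -2053 (l = 3 - 1*2056 = 3 - 2056 = -2053)
1/((R + l) - 2208) = 1/((3136 - 2053) - 2208) = 1/(1083 - 2208) = 1/(-1125) = -1/1125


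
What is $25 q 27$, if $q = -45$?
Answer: $-30375$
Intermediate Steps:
$25 q 27 = 25 \left(-45\right) 27 = \left(-1125\right) 27 = -30375$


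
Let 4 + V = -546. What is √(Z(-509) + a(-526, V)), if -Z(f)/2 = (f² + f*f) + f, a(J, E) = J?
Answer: 2*I*√258958 ≈ 1017.8*I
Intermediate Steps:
V = -550 (V = -4 - 546 = -550)
Z(f) = -4*f² - 2*f (Z(f) = -2*((f² + f*f) + f) = -2*((f² + f²) + f) = -2*(2*f² + f) = -2*(f + 2*f²) = -4*f² - 2*f)
√(Z(-509) + a(-526, V)) = √(-2*(-509)*(1 + 2*(-509)) - 526) = √(-2*(-509)*(1 - 1018) - 526) = √(-2*(-509)*(-1017) - 526) = √(-1035306 - 526) = √(-1035832) = 2*I*√258958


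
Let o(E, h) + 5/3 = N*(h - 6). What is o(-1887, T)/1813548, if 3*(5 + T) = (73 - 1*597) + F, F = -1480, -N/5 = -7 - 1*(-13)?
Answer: 505/44964 ≈ 0.011231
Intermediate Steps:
N = -30 (N = -5*(-7 - 1*(-13)) = -5*(-7 + 13) = -5*6 = -30)
T = -673 (T = -5 + ((73 - 1*597) - 1480)/3 = -5 + ((73 - 597) - 1480)/3 = -5 + (-524 - 1480)/3 = -5 + (⅓)*(-2004) = -5 - 668 = -673)
o(E, h) = 535/3 - 30*h (o(E, h) = -5/3 - 30*(h - 6) = -5/3 - 30*(-6 + h) = -5/3 + (180 - 30*h) = 535/3 - 30*h)
o(-1887, T)/1813548 = (535/3 - 30*(-673))/1813548 = (535/3 + 20190)*(1/1813548) = (61105/3)*(1/1813548) = 505/44964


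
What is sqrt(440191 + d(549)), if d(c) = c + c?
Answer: sqrt(441289) ≈ 664.30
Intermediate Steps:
d(c) = 2*c
sqrt(440191 + d(549)) = sqrt(440191 + 2*549) = sqrt(440191 + 1098) = sqrt(441289)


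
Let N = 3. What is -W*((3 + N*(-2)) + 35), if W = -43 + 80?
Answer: -1184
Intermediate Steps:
W = 37
-W*((3 + N*(-2)) + 35) = -37*((3 + 3*(-2)) + 35) = -37*((3 - 6) + 35) = -37*(-3 + 35) = -37*32 = -1*1184 = -1184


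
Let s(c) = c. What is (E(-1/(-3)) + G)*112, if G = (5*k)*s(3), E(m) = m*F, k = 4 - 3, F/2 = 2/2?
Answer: 5264/3 ≈ 1754.7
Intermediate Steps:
F = 2 (F = 2*(2/2) = 2*(2*(½)) = 2*1 = 2)
k = 1
E(m) = 2*m (E(m) = m*2 = 2*m)
G = 15 (G = (5*1)*3 = 5*3 = 15)
(E(-1/(-3)) + G)*112 = (2*(-1/(-3)) + 15)*112 = (2*(-1*(-⅓)) + 15)*112 = (2*(⅓) + 15)*112 = (⅔ + 15)*112 = (47/3)*112 = 5264/3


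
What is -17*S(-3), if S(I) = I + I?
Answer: 102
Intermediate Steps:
S(I) = 2*I
-17*S(-3) = -34*(-3) = -17*(-6) = 102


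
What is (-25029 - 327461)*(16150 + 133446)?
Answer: -52731094040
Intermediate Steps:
(-25029 - 327461)*(16150 + 133446) = -352490*149596 = -52731094040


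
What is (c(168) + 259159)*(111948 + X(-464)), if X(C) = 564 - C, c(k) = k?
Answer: 29297727152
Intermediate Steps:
(c(168) + 259159)*(111948 + X(-464)) = (168 + 259159)*(111948 + (564 - 1*(-464))) = 259327*(111948 + (564 + 464)) = 259327*(111948 + 1028) = 259327*112976 = 29297727152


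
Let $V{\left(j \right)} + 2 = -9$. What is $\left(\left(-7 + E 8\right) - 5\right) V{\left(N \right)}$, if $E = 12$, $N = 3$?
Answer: $-924$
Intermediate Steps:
$V{\left(j \right)} = -11$ ($V{\left(j \right)} = -2 - 9 = -11$)
$\left(\left(-7 + E 8\right) - 5\right) V{\left(N \right)} = \left(\left(-7 + 12 \cdot 8\right) - 5\right) \left(-11\right) = \left(\left(-7 + 96\right) - 5\right) \left(-11\right) = \left(89 - 5\right) \left(-11\right) = 84 \left(-11\right) = -924$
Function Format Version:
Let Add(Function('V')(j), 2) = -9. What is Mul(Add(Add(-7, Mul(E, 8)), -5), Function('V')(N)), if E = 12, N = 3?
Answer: -924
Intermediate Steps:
Function('V')(j) = -11 (Function('V')(j) = Add(-2, -9) = -11)
Mul(Add(Add(-7, Mul(E, 8)), -5), Function('V')(N)) = Mul(Add(Add(-7, Mul(12, 8)), -5), -11) = Mul(Add(Add(-7, 96), -5), -11) = Mul(Add(89, -5), -11) = Mul(84, -11) = -924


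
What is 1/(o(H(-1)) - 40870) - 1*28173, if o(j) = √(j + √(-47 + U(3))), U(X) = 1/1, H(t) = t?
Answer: -28173 - 1/(40870 - √(-1 + I*√46)) ≈ -28173.0 - 1.1866e-9*I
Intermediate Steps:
U(X) = 1
o(j) = √(j + I*√46) (o(j) = √(j + √(-47 + 1)) = √(j + √(-46)) = √(j + I*√46))
1/(o(H(-1)) - 40870) - 1*28173 = 1/(√(-1 + I*√46) - 40870) - 1*28173 = 1/(-40870 + √(-1 + I*√46)) - 28173 = -28173 + 1/(-40870 + √(-1 + I*√46))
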